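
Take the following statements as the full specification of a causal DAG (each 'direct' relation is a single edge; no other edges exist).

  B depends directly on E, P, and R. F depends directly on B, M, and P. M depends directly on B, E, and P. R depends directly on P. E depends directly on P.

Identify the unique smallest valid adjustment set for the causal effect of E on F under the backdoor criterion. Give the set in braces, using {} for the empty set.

Variables eligible for adjustment (non-descendants of E, excluding E and F): {P, R}.
Backdoor paths from E to F:
  P1: E <- P -> R -> B -> M -> F
  P2: E <- P -> R -> B -> F
  P3: E <- P -> B -> M -> F
  P4: E <- P -> B -> F
  P5: E <- P -> M <- B -> F
  P6: E <- P -> M -> F
  P7: E <- P -> F
The empty set is not sufficient: P1 (E <- P -> R -> B -> M -> F) has no collider blocking it and no conditioned non-collider, so it is open.
Try {P}:
  P1: blocked at fork node P ∈ conditioning set.
  P2: blocked at fork node P ∈ conditioning set.
  P3: blocked at fork node P ∈ conditioning set.
  P4: blocked at fork node P ∈ conditioning set.
  P5: blocked at fork node P ∈ conditioning set.
  P6: blocked at fork node P ∈ conditioning set.
  P7: blocked at fork node P ∈ conditioning set.
{P} contains no descendant of E and blocks every backdoor path.
No other singleton works — e.g. {R} leaves P3 open — so {P} is the unique smallest valid adjustment set.

{P}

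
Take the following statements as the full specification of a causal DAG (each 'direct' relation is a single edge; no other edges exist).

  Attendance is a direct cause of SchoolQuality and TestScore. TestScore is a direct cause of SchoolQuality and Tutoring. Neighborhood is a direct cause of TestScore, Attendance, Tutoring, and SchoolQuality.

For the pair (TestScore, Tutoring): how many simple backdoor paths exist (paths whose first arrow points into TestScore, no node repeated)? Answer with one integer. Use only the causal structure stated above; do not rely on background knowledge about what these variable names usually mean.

A backdoor path from TestScore to Tutoring is any simple undirected path whose first edge points into TestScore (i.e. leaves TestScore via a parent).
Parents of TestScore: {Attendance, Neighborhood}.
Enumerating:
  P1: TestScore <- Neighborhood -> Tutoring
  P2: TestScore <- Attendance <- Neighborhood -> Tutoring
  P3: TestScore <- Attendance -> SchoolQuality <- Neighborhood -> Tutoring
That exhausts the simple backdoor paths. Count: 3.

3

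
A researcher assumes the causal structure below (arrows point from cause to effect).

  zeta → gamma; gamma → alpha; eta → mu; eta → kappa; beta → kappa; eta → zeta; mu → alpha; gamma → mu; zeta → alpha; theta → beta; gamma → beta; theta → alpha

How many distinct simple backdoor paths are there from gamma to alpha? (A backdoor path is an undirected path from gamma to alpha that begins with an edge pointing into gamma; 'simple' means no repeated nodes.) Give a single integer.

A backdoor path from gamma to alpha is any simple undirected path whose first edge points into gamma (i.e. leaves gamma via a parent).
Parents of gamma: {zeta}.
Enumerating:
  P1: gamma <- zeta <- eta -> mu -> alpha
  P2: gamma <- zeta <- eta -> kappa <- beta <- theta -> alpha
  P3: gamma <- zeta -> alpha
That exhausts the simple backdoor paths. Count: 3.

3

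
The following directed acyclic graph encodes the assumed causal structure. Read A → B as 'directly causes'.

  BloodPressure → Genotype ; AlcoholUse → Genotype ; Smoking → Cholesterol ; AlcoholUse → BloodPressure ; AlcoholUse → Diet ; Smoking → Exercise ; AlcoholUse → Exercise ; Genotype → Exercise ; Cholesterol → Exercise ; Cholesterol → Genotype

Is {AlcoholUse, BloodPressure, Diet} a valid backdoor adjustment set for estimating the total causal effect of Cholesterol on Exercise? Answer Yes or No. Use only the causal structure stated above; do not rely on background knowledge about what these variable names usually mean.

Backdoor paths from Cholesterol to Exercise (paths whose first edge points into Cholesterol):
  P1: Cholesterol <- Smoking -> Exercise
Condition 1 (no descendant of Cholesterol in the set): holds — descendants of Cholesterol are {Exercise, Genotype}; none are in {AlcoholUse, BloodPressure, Diet}.
Condition 2 (every backdoor path blocked by {AlcoholUse, BloodPressure, Diet}):
  P1: open — no interior node is in the conditioning set.
{AlcoholUse, BloodPressure, Diet} does not satisfy the backdoor criterion.

No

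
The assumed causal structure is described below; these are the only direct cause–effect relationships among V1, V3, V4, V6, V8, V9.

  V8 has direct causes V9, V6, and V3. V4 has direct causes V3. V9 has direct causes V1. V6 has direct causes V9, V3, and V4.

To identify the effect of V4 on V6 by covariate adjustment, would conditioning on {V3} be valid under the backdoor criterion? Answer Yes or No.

Backdoor paths from V4 to V6 (paths whose first edge points into V4):
  P1: V4 <- V3 -> V6
  P2: V4 <- V3 -> V8 <- V9 -> V6
  P3: V4 <- V3 -> V8 <- V6
Condition 1 (no descendant of V4 in the set): holds — descendants of V4 are {V6, V8}; none are in {V3}.
Condition 2 (every backdoor path blocked by {V3}):
  P1: blocked at fork node V3 ∈ conditioning set.
  P2: blocked at fork node V3 ∈ conditioning set.
  P3: blocked at fork node V3 ∈ conditioning set.
{V3} satisfies the backdoor criterion.

Yes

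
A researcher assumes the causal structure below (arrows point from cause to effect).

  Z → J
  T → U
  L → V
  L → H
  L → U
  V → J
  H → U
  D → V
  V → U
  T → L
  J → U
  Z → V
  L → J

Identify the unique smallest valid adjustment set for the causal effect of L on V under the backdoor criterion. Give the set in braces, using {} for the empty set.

Variables eligible for adjustment (non-descendants of L, excluding L and V): {D, T, Z}.
Backdoor paths from L to V:
  P1: L <- T -> U <- V
  P2: L <- T -> U <- J <- Z -> V
  P3: L <- T -> U <- J <- V
Each backdoor path contains an unconditioned collider, so every path is already blocked with the empty conditioning set:
  P1: blocked at collider U (neither it nor any descendant is in the conditioning set).
  P2: blocked at collider U (neither it nor any descendant is in the conditioning set).
  P3: blocked at collider U (neither it nor any descendant is in the conditioning set).
The empty set is therefore the unique smallest valid set.

{}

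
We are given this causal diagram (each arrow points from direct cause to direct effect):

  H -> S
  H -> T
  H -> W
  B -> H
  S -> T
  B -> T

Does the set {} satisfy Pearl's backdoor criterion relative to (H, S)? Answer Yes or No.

Backdoor paths from H to S (paths whose first edge points into H):
  P1: H <- B -> T <- S
Condition 1 (no descendant of H in the set): holds — descendants of H are {S, T, W}; none are in {}.
Condition 2 (every backdoor path blocked by {}):
  P1: blocked at collider T (neither it nor any descendant is in the conditioning set).
{} satisfies the backdoor criterion.

Yes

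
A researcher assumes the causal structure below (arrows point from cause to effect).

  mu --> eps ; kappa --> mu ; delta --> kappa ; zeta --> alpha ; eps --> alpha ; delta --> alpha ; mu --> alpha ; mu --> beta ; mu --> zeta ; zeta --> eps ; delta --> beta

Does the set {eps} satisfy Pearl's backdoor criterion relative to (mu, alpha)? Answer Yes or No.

Backdoor paths from mu to alpha (paths whose first edge points into mu):
  P1: mu <- kappa <- delta -> alpha
Condition 1 (no descendant of mu in the set): FAILS — eps is a descendant of mu.
Condition 2 (every backdoor path blocked by {eps}):
  P1: open — no interior node is in the conditioning set.
{eps} does not satisfy the backdoor criterion.

No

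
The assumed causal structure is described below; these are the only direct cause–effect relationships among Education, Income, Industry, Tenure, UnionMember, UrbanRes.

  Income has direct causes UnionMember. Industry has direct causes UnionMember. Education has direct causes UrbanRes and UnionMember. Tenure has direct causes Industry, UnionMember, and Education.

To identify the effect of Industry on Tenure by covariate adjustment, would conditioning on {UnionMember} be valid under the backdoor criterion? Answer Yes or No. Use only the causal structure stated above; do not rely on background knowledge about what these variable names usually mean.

Backdoor paths from Industry to Tenure (paths whose first edge points into Industry):
  P1: Industry <- UnionMember -> Education -> Tenure
  P2: Industry <- UnionMember -> Tenure
Condition 1 (no descendant of Industry in the set): holds — descendants of Industry are {Tenure}; none are in {UnionMember}.
Condition 2 (every backdoor path blocked by {UnionMember}):
  P1: blocked at fork node UnionMember ∈ conditioning set.
  P2: blocked at fork node UnionMember ∈ conditioning set.
{UnionMember} satisfies the backdoor criterion.

Yes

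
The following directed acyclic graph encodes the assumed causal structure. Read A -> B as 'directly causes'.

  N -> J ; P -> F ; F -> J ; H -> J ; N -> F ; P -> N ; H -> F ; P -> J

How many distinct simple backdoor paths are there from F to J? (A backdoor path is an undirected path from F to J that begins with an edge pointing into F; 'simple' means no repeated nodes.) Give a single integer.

5

A backdoor path from F to J is any simple undirected path whose first edge points into F (i.e. leaves F via a parent).
Parents of F: {H, N, P}.
Enumerating:
  P1: F <- P -> N -> J
  P2: F <- P -> J
  P3: F <- N <- P -> J
  P4: F <- N -> J
  P5: F <- H -> J
That exhausts the simple backdoor paths. Count: 5.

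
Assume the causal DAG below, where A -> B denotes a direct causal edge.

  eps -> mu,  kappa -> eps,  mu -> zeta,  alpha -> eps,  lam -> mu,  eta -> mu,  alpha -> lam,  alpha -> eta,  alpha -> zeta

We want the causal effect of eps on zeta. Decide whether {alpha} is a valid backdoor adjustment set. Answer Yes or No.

Backdoor paths from eps to zeta (paths whose first edge points into eps):
  P1: eps <- alpha -> lam -> mu -> zeta
  P2: eps <- alpha -> eta -> mu -> zeta
  P3: eps <- alpha -> zeta
Condition 1 (no descendant of eps in the set): holds — descendants of eps are {mu, zeta}; none are in {alpha}.
Condition 2 (every backdoor path blocked by {alpha}):
  P1: blocked at fork node alpha ∈ conditioning set.
  P2: blocked at fork node alpha ∈ conditioning set.
  P3: blocked at fork node alpha ∈ conditioning set.
{alpha} satisfies the backdoor criterion.

Yes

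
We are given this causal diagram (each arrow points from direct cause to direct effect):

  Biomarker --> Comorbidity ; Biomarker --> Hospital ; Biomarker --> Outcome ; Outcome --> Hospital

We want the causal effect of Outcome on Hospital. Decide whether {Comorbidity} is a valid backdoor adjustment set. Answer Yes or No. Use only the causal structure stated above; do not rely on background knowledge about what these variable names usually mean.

No

Backdoor paths from Outcome to Hospital (paths whose first edge points into Outcome):
  P1: Outcome <- Biomarker -> Hospital
Condition 1 (no descendant of Outcome in the set): holds — descendants of Outcome are {Hospital}; none are in {Comorbidity}.
Condition 2 (every backdoor path blocked by {Comorbidity}):
  P1: open — no interior node is in the conditioning set.
{Comorbidity} does not satisfy the backdoor criterion.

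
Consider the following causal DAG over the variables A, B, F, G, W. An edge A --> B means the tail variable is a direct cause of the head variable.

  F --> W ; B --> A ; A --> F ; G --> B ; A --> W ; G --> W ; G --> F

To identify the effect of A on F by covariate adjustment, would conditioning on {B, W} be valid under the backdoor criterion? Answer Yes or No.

Backdoor paths from A to F (paths whose first edge points into A):
  P1: A <- B <- G -> F
  P2: A <- B <- G -> W <- F
Condition 1 (no descendant of A in the set): FAILS — W is a descendant of A.
Condition 2 (every backdoor path blocked by {B, W}):
  P1: blocked at chain node B ∈ conditioning set.
  P2: blocked at chain node B ∈ conditioning set.
{B, W} does not satisfy the backdoor criterion.

No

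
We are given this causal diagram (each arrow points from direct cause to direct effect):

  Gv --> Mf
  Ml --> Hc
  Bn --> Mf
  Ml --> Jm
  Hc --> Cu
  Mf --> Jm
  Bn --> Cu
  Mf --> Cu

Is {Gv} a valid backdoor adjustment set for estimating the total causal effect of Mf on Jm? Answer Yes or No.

Backdoor paths from Mf to Jm (paths whose first edge points into Mf):
  P1: Mf <- Bn -> Cu <- Hc <- Ml -> Jm
Condition 1 (no descendant of Mf in the set): holds — descendants of Mf are {Cu, Jm}; none are in {Gv}.
Condition 2 (every backdoor path blocked by {Gv}):
  P1: blocked at collider Cu (neither it nor any descendant is in the conditioning set).
{Gv} satisfies the backdoor criterion.

Yes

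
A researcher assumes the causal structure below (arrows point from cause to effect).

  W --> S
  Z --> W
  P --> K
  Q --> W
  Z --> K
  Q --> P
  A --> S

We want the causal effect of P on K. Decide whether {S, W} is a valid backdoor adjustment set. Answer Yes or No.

No

Backdoor paths from P to K (paths whose first edge points into P):
  P1: P <- Q -> W <- Z -> K
Condition 1 (no descendant of P in the set): holds — descendants of P are {K}; none are in {S, W}.
Condition 2 (every backdoor path blocked by {S, W}):
  P1: open — collider(s) W are conditioned on (or have a conditioned descendant) and no non-collider on the path is in the set.
{S, W} does not satisfy the backdoor criterion.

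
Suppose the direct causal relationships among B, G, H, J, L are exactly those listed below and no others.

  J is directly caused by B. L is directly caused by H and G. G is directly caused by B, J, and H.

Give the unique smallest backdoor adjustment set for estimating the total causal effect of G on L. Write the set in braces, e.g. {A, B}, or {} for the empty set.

Variables eligible for adjustment (non-descendants of G, excluding G and L): {B, H, J}.
Backdoor paths from G to L:
  P1: G <- H -> L
The empty set is not sufficient: P1 (G <- H -> L) has no collider blocking it and no conditioned non-collider, so it is open.
Try {H}:
  P1: blocked at fork node H ∈ conditioning set.
{H} contains no descendant of G and blocks every backdoor path.
No other singleton works — e.g. {B} leaves P1 open — so {H} is the unique smallest valid adjustment set.

{H}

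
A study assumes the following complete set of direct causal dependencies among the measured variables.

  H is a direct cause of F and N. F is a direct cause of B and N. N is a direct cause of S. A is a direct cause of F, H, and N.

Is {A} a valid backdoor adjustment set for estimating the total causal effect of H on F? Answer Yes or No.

Backdoor paths from H to F (paths whose first edge points into H):
  P1: H <- A -> F
  P2: H <- A -> N <- F
Condition 1 (no descendant of H in the set): holds — descendants of H are {B, F, N, S}; none are in {A}.
Condition 2 (every backdoor path blocked by {A}):
  P1: blocked at fork node A ∈ conditioning set.
  P2: blocked at fork node A ∈ conditioning set.
{A} satisfies the backdoor criterion.

Yes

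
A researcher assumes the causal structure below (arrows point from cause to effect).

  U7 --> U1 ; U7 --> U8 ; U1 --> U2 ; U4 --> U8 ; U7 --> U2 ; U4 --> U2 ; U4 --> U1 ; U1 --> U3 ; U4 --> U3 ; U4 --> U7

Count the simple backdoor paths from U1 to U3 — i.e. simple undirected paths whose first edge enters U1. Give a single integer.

A backdoor path from U1 to U3 is any simple undirected path whose first edge points into U1 (i.e. leaves U1 via a parent).
Parents of U1: {U4, U7}.
Enumerating:
  P1: U1 <- U4 -> U3
  P2: U1 <- U7 <- U4 -> U3
  P3: U1 <- U7 -> U2 <- U4 -> U3
  P4: U1 <- U7 -> U8 <- U4 -> U3
That exhausts the simple backdoor paths. Count: 4.

4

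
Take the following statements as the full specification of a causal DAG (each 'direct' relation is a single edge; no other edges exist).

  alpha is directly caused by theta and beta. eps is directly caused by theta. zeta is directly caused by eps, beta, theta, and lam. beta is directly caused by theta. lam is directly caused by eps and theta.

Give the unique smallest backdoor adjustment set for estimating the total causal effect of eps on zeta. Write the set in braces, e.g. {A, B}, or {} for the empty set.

Variables eligible for adjustment (non-descendants of eps, excluding eps and zeta): {alpha, beta, theta}.
Backdoor paths from eps to zeta:
  P1: eps <- theta -> lam -> zeta
  P2: eps <- theta -> beta -> zeta
  P3: eps <- theta -> zeta
  P4: eps <- theta -> alpha <- beta -> zeta
The empty set is not sufficient: P1 (eps <- theta -> lam -> zeta) has no collider blocking it and no conditioned non-collider, so it is open.
Try {theta}:
  P1: blocked at fork node theta ∈ conditioning set.
  P2: blocked at fork node theta ∈ conditioning set.
  P3: blocked at fork node theta ∈ conditioning set.
  P4: blocked at fork node theta ∈ conditioning set.
{theta} contains no descendant of eps and blocks every backdoor path.
No other singleton works — e.g. {beta} leaves P1 open — so {theta} is the unique smallest valid adjustment set.

{theta}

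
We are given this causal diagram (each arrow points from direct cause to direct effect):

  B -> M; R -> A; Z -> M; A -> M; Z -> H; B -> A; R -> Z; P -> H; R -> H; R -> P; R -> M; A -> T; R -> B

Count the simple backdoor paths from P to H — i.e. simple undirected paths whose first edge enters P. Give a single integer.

A backdoor path from P to H is any simple undirected path whose first edge points into P (i.e. leaves P via a parent).
Parents of P: {R}.
Enumerating:
  P1: P <- R -> B -> A -> M <- Z -> H
  P2: P <- R -> B -> M <- Z -> H
  P3: P <- R -> A <- B -> M <- Z -> H
  P4: P <- R -> A -> M <- Z -> H
  P5: P <- R -> Z -> H
  P6: P <- R -> M <- Z -> H
  P7: P <- R -> H
That exhausts the simple backdoor paths. Count: 7.

7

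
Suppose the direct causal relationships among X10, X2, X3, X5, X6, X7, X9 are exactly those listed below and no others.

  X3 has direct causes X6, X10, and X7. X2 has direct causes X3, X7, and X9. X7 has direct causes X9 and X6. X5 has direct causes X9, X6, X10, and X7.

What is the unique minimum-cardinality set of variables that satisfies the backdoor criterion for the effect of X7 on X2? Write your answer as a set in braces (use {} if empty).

{X6, X9}

Variables eligible for adjustment (non-descendants of X7, excluding X7 and X2): {X10, X6, X9}.
Backdoor paths from X7 to X2:
  P1: X7 <- X9 -> X2
  P2: X7 <- X9 -> X5 <- X6 -> X3 -> X2
  P3: X7 <- X9 -> X5 <- X10 -> X3 -> X2
  P4: X7 <- X6 -> X3 <- X10 -> X5 <- X9 -> X2
  P5: X7 <- X6 -> X3 -> X2
  P6: X7 <- X6 -> X5 <- X9 -> X2
  P7: X7 <- X6 -> X5 <- X10 -> X3 -> X2
The empty set is not sufficient: P1 (X7 <- X9 -> X2) has no collider blocking it and no conditioned non-collider, so it is open.
Try {X6, X9}:
  P1: blocked at fork node X9 ∈ conditioning set.
  P2: blocked at fork node X9 ∈ conditioning set.
  P3: blocked at fork node X9 ∈ conditioning set.
  P4: blocked at fork node X6 ∈ conditioning set.
  P5: blocked at fork node X6 ∈ conditioning set.
  P6: blocked at fork node X6 ∈ conditioning set.
  P7: blocked at fork node X6 ∈ conditioning set.
{X6, X9} contains no descendant of X7 and blocks every backdoor path.
Every element of {X6, X9} is needed (dropping X6 leaves P5 open; dropping X9 leaves P1 open), so no proper subset is valid.
Among all size-2 subsets of the eligible variables, only {X6, X9} blocks every backdoor path, so it is the unique smallest valid adjustment set.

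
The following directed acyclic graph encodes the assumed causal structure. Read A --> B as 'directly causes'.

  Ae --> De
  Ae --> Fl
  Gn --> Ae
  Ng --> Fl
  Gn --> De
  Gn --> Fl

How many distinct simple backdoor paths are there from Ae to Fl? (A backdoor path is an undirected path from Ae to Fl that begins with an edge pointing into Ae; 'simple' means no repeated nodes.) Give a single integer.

A backdoor path from Ae to Fl is any simple undirected path whose first edge points into Ae (i.e. leaves Ae via a parent).
Parents of Ae: {Gn}.
Enumerating:
  P1: Ae <- Gn -> Fl
That exhausts the simple backdoor paths. Count: 1.

1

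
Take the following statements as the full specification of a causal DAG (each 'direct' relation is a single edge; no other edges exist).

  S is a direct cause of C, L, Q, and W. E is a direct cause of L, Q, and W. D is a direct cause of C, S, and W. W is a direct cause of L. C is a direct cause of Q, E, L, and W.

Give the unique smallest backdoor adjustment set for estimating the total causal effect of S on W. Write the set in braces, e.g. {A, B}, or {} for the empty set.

Variables eligible for adjustment (non-descendants of S, excluding S and W): {D}.
Backdoor paths from S to W:
  P1: S <- D -> C -> E -> W
  P2: S <- D -> C -> E -> L <- W
  P3: S <- D -> C -> Q <- E -> W
  P4: S <- D -> C -> Q <- E -> L <- W
  P5: S <- D -> C -> W
  P6: S <- D -> C -> L <- E -> W
  P7: S <- D -> C -> L <- W
  P8: S <- D -> W
The empty set is not sufficient: P1 (S <- D -> C -> E -> W) has no collider blocking it and no conditioned non-collider, so it is open.
Try {D}:
  P1: blocked at fork node D ∈ conditioning set.
  P2: blocked at fork node D ∈ conditioning set.
  P3: blocked at fork node D ∈ conditioning set.
  P4: blocked at fork node D ∈ conditioning set.
  P5: blocked at fork node D ∈ conditioning set.
  P6: blocked at fork node D ∈ conditioning set.
  P7: blocked at fork node D ∈ conditioning set.
  P8: blocked at fork node D ∈ conditioning set.
{D} contains no descendant of S and blocks every backdoor path.
{D} is the unique smallest valid adjustment set.

{D}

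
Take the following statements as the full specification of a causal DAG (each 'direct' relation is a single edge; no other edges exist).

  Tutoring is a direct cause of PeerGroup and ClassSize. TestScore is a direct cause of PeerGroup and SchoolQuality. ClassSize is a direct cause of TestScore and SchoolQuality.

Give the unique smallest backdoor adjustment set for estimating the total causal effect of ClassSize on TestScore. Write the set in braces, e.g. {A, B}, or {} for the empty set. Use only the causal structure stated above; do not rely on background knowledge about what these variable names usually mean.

{}

Variables eligible for adjustment (non-descendants of ClassSize, excluding ClassSize and TestScore): {Tutoring}.
Backdoor paths from ClassSize to TestScore:
  P1: ClassSize <- Tutoring -> PeerGroup <- TestScore
Each backdoor path contains an unconditioned collider, so every path is already blocked with the empty conditioning set:
  P1: blocked at collider PeerGroup (neither it nor any descendant is in the conditioning set).
The empty set is therefore the unique smallest valid set.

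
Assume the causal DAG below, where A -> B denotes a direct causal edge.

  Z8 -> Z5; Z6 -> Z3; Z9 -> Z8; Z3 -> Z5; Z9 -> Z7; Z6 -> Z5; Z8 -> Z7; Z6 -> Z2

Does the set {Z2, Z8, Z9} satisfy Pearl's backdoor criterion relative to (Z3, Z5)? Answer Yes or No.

Backdoor paths from Z3 to Z5 (paths whose first edge points into Z3):
  P1: Z3 <- Z6 -> Z5
Condition 1 (no descendant of Z3 in the set): holds — descendants of Z3 are {Z5}; none are in {Z2, Z8, Z9}.
Condition 2 (every backdoor path blocked by {Z2, Z8, Z9}):
  P1: open — no interior node is in the conditioning set.
{Z2, Z8, Z9} does not satisfy the backdoor criterion.

No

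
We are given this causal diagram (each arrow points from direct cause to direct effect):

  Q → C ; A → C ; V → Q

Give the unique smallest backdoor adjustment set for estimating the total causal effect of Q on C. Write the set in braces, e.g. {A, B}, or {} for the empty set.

Variables eligible for adjustment (non-descendants of Q, excluding Q and C): {A, V}.
Backdoor paths from Q to C:
  (none)
With no backdoor paths the empty set already satisfies the criterion, and it is trivially minimal.

{}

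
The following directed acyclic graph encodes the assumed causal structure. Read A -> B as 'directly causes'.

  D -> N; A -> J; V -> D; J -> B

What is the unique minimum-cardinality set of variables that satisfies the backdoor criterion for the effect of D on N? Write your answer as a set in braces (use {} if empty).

{}

Variables eligible for adjustment (non-descendants of D, excluding D and N): {A, B, J, V}.
Backdoor paths from D to N:
  (none)
With no backdoor paths the empty set already satisfies the criterion, and it is trivially minimal.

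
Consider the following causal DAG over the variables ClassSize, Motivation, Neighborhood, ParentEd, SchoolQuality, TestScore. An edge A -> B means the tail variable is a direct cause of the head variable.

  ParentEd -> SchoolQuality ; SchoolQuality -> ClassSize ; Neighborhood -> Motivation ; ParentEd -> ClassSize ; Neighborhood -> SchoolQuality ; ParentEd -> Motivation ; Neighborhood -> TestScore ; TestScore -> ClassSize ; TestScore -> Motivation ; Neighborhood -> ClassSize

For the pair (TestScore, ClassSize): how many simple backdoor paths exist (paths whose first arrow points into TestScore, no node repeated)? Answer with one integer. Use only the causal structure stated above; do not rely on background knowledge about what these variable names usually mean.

A backdoor path from TestScore to ClassSize is any simple undirected path whose first edge points into TestScore (i.e. leaves TestScore via a parent).
Parents of TestScore: {Neighborhood}.
Enumerating:
  P1: TestScore <- Neighborhood -> Motivation <- ParentEd -> SchoolQuality -> ClassSize
  P2: TestScore <- Neighborhood -> Motivation <- ParentEd -> ClassSize
  P3: TestScore <- Neighborhood -> SchoolQuality <- ParentEd -> ClassSize
  P4: TestScore <- Neighborhood -> SchoolQuality -> ClassSize
  P5: TestScore <- Neighborhood -> ClassSize
That exhausts the simple backdoor paths. Count: 5.

5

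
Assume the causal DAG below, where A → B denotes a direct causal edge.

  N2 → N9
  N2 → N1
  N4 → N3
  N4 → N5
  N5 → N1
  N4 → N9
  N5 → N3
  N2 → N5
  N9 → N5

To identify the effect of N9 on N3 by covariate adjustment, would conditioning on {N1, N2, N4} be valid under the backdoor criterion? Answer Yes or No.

No

Backdoor paths from N9 to N3 (paths whose first edge points into N9):
  P1: N9 <- N2 -> N5 <- N4 -> N3
  P2: N9 <- N2 -> N5 -> N3
  P3: N9 <- N2 -> N1 <- N5 <- N4 -> N3
  P4: N9 <- N2 -> N1 <- N5 -> N3
  P5: N9 <- N4 -> N5 -> N3
  P6: N9 <- N4 -> N3
Condition 1 (no descendant of N9 in the set): FAILS — N1 is a descendant of N9.
Condition 2 (every backdoor path blocked by {N1, N2, N4}):
  P1: blocked at fork node N2 ∈ conditioning set.
  P2: blocked at fork node N2 ∈ conditioning set.
  P3: blocked at fork node N2 ∈ conditioning set.
  P4: blocked at fork node N2 ∈ conditioning set.
  P5: blocked at fork node N4 ∈ conditioning set.
  P6: blocked at fork node N4 ∈ conditioning set.
{N1, N2, N4} does not satisfy the backdoor criterion.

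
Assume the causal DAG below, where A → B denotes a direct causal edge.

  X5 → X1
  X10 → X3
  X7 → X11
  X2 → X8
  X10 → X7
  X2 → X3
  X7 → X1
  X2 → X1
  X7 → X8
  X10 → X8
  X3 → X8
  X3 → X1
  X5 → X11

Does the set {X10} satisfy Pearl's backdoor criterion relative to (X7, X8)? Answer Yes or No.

Yes

Backdoor paths from X7 to X8 (paths whose first edge points into X7):
  P1: X7 <- X10 -> X3 <- X2 -> X8
  P2: X7 <- X10 -> X3 -> X8
  P3: X7 <- X10 -> X3 -> X1 <- X2 -> X8
  P4: X7 <- X10 -> X8
Condition 1 (no descendant of X7 in the set): holds — descendants of X7 are {X1, X11, X8}; none are in {X10}.
Condition 2 (every backdoor path blocked by {X10}):
  P1: blocked at fork node X10 ∈ conditioning set.
  P2: blocked at fork node X10 ∈ conditioning set.
  P3: blocked at fork node X10 ∈ conditioning set.
  P4: blocked at fork node X10 ∈ conditioning set.
{X10} satisfies the backdoor criterion.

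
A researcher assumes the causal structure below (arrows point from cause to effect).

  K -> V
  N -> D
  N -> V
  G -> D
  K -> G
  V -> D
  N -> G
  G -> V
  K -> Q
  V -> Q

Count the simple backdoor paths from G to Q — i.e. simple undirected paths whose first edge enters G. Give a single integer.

6

A backdoor path from G to Q is any simple undirected path whose first edge points into G (i.e. leaves G via a parent).
Parents of G: {K, N}.
Enumerating:
  P1: G <- K -> V -> Q
  P2: G <- K -> Q
  P3: G <- N -> V <- K -> Q
  P4: G <- N -> V -> Q
  P5: G <- N -> D <- V <- K -> Q
  P6: G <- N -> D <- V -> Q
That exhausts the simple backdoor paths. Count: 6.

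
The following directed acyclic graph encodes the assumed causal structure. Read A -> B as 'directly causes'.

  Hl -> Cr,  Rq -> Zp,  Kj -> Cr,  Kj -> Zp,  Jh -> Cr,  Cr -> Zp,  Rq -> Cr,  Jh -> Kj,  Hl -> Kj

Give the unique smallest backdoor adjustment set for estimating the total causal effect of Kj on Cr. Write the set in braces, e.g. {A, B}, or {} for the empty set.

{Hl, Jh}

Variables eligible for adjustment (non-descendants of Kj, excluding Kj and Cr): {Hl, Jh, Rq}.
Backdoor paths from Kj to Cr:
  P1: Kj <- Jh -> Cr
  P2: Kj <- Hl -> Cr
The empty set is not sufficient: P1 (Kj <- Jh -> Cr) has no collider blocking it and no conditioned non-collider, so it is open.
Try {Hl, Jh}:
  P1: blocked at fork node Jh ∈ conditioning set.
  P2: blocked at fork node Hl ∈ conditioning set.
{Hl, Jh} contains no descendant of Kj and blocks every backdoor path.
Every element of {Hl, Jh} is needed (dropping Hl leaves P2 open; dropping Jh leaves P1 open), so no proper subset is valid.
Among all size-2 subsets of the eligible variables, only {Hl, Jh} blocks every backdoor path, so it is the unique smallest valid adjustment set.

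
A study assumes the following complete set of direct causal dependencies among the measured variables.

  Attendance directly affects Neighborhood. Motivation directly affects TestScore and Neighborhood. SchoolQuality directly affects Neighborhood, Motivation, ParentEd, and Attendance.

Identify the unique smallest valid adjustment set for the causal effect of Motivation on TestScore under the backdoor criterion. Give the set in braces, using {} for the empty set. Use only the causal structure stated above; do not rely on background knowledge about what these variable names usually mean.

{}

Variables eligible for adjustment (non-descendants of Motivation, excluding Motivation and TestScore): {Attendance, ParentEd, SchoolQuality}.
Backdoor paths from Motivation to TestScore:
  (none)
With no backdoor paths the empty set already satisfies the criterion, and it is trivially minimal.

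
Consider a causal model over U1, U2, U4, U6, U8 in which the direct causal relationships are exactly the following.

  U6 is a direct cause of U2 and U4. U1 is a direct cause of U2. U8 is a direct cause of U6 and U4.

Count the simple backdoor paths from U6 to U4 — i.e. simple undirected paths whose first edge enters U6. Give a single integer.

1

A backdoor path from U6 to U4 is any simple undirected path whose first edge points into U6 (i.e. leaves U6 via a parent).
Parents of U6: {U8}.
Enumerating:
  P1: U6 <- U8 -> U4
That exhausts the simple backdoor paths. Count: 1.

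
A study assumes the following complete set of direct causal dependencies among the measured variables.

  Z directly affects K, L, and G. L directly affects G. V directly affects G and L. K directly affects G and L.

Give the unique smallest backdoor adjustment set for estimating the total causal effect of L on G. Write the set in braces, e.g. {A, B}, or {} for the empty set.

Variables eligible for adjustment (non-descendants of L, excluding L and G): {K, V, Z}.
Backdoor paths from L to G:
  P1: L <- Z -> K -> G
  P2: L <- Z -> G
  P3: L <- V -> G
  P4: L <- K <- Z -> G
  P5: L <- K -> G
The empty set is not sufficient: P1 (L <- Z -> K -> G) has no collider blocking it and no conditioned non-collider, so it is open.
Try {K, V, Z}:
  P1: blocked at fork node Z ∈ conditioning set.
  P2: blocked at fork node Z ∈ conditioning set.
  P3: blocked at fork node V ∈ conditioning set.
  P4: blocked at chain node K ∈ conditioning set.
  P5: blocked at fork node K ∈ conditioning set.
{K, V, Z} contains no descendant of L and blocks every backdoor path.
Every element of {K, V, Z} is needed (dropping K leaves P5 open; dropping V leaves P3 open; dropping Z leaves P2 open), so no proper subset is valid.
Among all size-3 subsets of the eligible variables, only {K, V, Z} blocks every backdoor path, so it is the unique smallest valid adjustment set.

{K, V, Z}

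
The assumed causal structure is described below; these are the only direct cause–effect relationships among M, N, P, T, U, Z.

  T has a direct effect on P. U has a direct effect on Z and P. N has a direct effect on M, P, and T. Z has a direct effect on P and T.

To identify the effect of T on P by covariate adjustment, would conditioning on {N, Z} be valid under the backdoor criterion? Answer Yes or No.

Yes

Backdoor paths from T to P (paths whose first edge points into T):
  P1: T <- N -> P
  P2: T <- Z <- U -> P
  P3: T <- Z -> P
Condition 1 (no descendant of T in the set): holds — descendants of T are {P}; none are in {N, Z}.
Condition 2 (every backdoor path blocked by {N, Z}):
  P1: blocked at fork node N ∈ conditioning set.
  P2: blocked at chain node Z ∈ conditioning set.
  P3: blocked at fork node Z ∈ conditioning set.
{N, Z} satisfies the backdoor criterion.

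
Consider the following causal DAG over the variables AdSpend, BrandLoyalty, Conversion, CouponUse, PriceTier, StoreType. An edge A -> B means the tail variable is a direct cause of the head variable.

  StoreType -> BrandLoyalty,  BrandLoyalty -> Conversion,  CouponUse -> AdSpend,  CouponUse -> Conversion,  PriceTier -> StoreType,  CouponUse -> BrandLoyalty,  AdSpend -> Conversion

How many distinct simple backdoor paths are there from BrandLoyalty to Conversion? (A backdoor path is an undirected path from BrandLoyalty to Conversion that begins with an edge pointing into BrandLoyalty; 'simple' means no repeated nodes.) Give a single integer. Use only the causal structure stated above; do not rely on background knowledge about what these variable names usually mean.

A backdoor path from BrandLoyalty to Conversion is any simple undirected path whose first edge points into BrandLoyalty (i.e. leaves BrandLoyalty via a parent).
Parents of BrandLoyalty: {CouponUse, StoreType}.
Enumerating:
  P1: BrandLoyalty <- CouponUse -> AdSpend -> Conversion
  P2: BrandLoyalty <- CouponUse -> Conversion
That exhausts the simple backdoor paths. Count: 2.

2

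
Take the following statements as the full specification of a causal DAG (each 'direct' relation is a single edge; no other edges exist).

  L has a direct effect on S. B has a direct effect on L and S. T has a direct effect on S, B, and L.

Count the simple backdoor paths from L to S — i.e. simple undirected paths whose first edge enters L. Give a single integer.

A backdoor path from L to S is any simple undirected path whose first edge points into L (i.e. leaves L via a parent).
Parents of L: {B, T}.
Enumerating:
  P1: L <- T -> B -> S
  P2: L <- T -> S
  P3: L <- B <- T -> S
  P4: L <- B -> S
That exhausts the simple backdoor paths. Count: 4.

4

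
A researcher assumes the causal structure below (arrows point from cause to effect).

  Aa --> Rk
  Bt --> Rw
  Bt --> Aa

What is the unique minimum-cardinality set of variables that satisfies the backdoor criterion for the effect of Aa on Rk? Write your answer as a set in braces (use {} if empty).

Variables eligible for adjustment (non-descendants of Aa, excluding Aa and Rk): {Bt, Rw}.
Backdoor paths from Aa to Rk:
  (none)
With no backdoor paths the empty set already satisfies the criterion, and it is trivially minimal.

{}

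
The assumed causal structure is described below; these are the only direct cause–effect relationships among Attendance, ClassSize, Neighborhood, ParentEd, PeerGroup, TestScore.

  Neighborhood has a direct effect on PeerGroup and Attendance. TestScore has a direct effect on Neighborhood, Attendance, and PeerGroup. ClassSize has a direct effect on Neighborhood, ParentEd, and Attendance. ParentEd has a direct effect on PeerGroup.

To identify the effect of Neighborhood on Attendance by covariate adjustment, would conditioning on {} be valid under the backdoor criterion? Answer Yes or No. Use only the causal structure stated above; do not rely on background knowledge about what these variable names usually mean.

No

Backdoor paths from Neighborhood to Attendance (paths whose first edge points into Neighborhood):
  P1: Neighborhood <- TestScore -> Attendance
  P2: Neighborhood <- TestScore -> PeerGroup <- ParentEd <- ClassSize -> Attendance
  P3: Neighborhood <- ClassSize -> Attendance
  P4: Neighborhood <- ClassSize -> ParentEd -> PeerGroup <- TestScore -> Attendance
Condition 1 (no descendant of Neighborhood in the set): holds — descendants of Neighborhood are {Attendance, PeerGroup}; none are in {}.
Condition 2 (every backdoor path blocked by {}):
  P1: open — no interior node is in the conditioning set.
  P2: blocked at collider PeerGroup (neither it nor any descendant is in the conditioning set).
  P3: open — no interior node is in the conditioning set.
  P4: blocked at collider PeerGroup (neither it nor any descendant is in the conditioning set).
{} does not satisfy the backdoor criterion.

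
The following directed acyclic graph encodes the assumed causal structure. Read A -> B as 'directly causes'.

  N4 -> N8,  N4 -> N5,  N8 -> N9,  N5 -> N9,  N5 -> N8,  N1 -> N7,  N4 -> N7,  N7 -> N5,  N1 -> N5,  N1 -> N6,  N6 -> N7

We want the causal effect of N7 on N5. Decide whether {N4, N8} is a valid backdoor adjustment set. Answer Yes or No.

Backdoor paths from N7 to N5 (paths whose first edge points into N7):
  P1: N7 <- N1 -> N5
  P2: N7 <- N6 <- N1 -> N5
  P3: N7 <- N4 -> N5
  P4: N7 <- N4 -> N8 <- N5
  P5: N7 <- N4 -> N8 -> N9 <- N5
Condition 1 (no descendant of N7 in the set): FAILS — N8 is a descendant of N7.
Condition 2 (every backdoor path blocked by {N4, N8}):
  P1: open — no interior node is in the conditioning set.
  P2: open — no interior node is in the conditioning set.
  P3: blocked at fork node N4 ∈ conditioning set.
  P4: blocked at fork node N4 ∈ conditioning set.
  P5: blocked at fork node N4 ∈ conditioning set.
{N4, N8} does not satisfy the backdoor criterion.

No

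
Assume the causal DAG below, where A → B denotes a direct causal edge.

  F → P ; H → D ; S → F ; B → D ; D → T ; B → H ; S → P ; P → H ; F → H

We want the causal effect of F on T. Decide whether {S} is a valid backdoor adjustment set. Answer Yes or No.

Backdoor paths from F to T (paths whose first edge points into F):
  P1: F <- S -> P -> H <- B -> D -> T
  P2: F <- S -> P -> H -> D -> T
Condition 1 (no descendant of F in the set): holds — descendants of F are {D, H, P, T}; none are in {S}.
Condition 2 (every backdoor path blocked by {S}):
  P1: blocked at fork node S ∈ conditioning set.
  P2: blocked at fork node S ∈ conditioning set.
{S} satisfies the backdoor criterion.

Yes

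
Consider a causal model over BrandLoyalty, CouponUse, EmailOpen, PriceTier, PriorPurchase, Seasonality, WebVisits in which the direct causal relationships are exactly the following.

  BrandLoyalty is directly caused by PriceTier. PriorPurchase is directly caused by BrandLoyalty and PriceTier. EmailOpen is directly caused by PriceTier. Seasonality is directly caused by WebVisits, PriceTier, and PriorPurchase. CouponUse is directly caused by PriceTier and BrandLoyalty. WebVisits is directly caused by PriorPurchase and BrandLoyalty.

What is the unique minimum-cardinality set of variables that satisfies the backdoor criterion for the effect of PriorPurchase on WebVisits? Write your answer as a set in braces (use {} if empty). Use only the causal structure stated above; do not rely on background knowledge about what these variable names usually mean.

Variables eligible for adjustment (non-descendants of PriorPurchase, excluding PriorPurchase and WebVisits): {BrandLoyalty, CouponUse, EmailOpen, PriceTier}.
Backdoor paths from PriorPurchase to WebVisits:
  P1: PriorPurchase <- PriceTier -> BrandLoyalty -> WebVisits
  P2: PriorPurchase <- PriceTier -> Seasonality <- WebVisits
  P3: PriorPurchase <- PriceTier -> CouponUse <- BrandLoyalty -> WebVisits
  P4: PriorPurchase <- BrandLoyalty <- PriceTier -> Seasonality <- WebVisits
  P5: PriorPurchase <- BrandLoyalty -> WebVisits
  P6: PriorPurchase <- BrandLoyalty -> CouponUse <- PriceTier -> Seasonality <- WebVisits
The empty set is not sufficient: P1 (PriorPurchase <- PriceTier -> BrandLoyalty -> WebVisits) has no collider blocking it and no conditioned non-collider, so it is open.
Try {BrandLoyalty}:
  P1: blocked at chain node BrandLoyalty ∈ conditioning set.
  P2: blocked at collider Seasonality (neither it nor any descendant is in the conditioning set).
  P3: blocked at collider CouponUse (neither it nor any descendant is in the conditioning set).
  P4: blocked at chain node BrandLoyalty ∈ conditioning set.
  P5: blocked at fork node BrandLoyalty ∈ conditioning set.
  P6: blocked at fork node BrandLoyalty ∈ conditioning set.
{BrandLoyalty} contains no descendant of PriorPurchase and blocks every backdoor path.
No other singleton works — e.g. {PriceTier} leaves P5 open — so {BrandLoyalty} is the unique smallest valid adjustment set.

{BrandLoyalty}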